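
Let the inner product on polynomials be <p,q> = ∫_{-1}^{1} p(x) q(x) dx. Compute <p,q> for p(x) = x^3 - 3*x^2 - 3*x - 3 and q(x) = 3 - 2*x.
<p,q> = -104/5

Expand the product: p(x)·q(x) = -2*x^4 + 9*x^3 - 3*x^2 - 3*x - 9.
∫_{-1}^{1} of each monomial x^k gives [2/(k+1) if k even, 0 if k odd]. Integrating term-by-term (or equivalently evaluating the antiderivative F(x) = -2*x^5/5 + 9*x^4/4 - x^3 - 3*x^2/2 - 9*x at the endpoints):
  F(1) − F(−1) = -193/20 − (223/20) = -104/5.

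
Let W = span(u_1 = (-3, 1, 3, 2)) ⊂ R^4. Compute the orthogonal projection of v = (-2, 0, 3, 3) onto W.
proj_W(v) = (-63/23, 21/23, 63/23, 42/23)

Set up U = [u_1 | ... | u_1] ∈ R^(4×1). The projector onto W = col(U) is P = U (U^T U)^(-1) U^T.
Compute U^T U =
  [23],
and U^T v = (21).
Solve U^T U · c = U^T v for the coefficients: c = (21/23). The projection is proj_W(v) = U c.
Check: (v - proj_W(v)) · u_1 = 0  (should be 0).
Result: proj_W(v) = (-63/23, 21/23, 63/23, 42/23).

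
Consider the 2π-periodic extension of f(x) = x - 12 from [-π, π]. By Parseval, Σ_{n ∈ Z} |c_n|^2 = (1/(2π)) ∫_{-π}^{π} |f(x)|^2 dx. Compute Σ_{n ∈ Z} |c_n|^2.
Σ |c_n|^2 = π^2/3 + 144

Expand and integrate term by term over [-π, π]:
  ∫ (x)^2 dx = 1·(2π^3/3); ∫ 2·1·(-12)·x dx = 0 (odd integrand); ∫ (-12)^2 dx = 144·2π.
So (1/(2π)) ∫_{-π}^{π} (x - 12)^2 dx = 1π^2/3 + 144 = π^2/3 + 144.
Parseval ⇒ Σ |c_n|^2 = π^2/3 + 144.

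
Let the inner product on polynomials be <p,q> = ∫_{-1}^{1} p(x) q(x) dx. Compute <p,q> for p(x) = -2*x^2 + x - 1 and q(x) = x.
<p,q> = 2/3

Expand the product: p(x)·q(x) = -2*x^3 + x^2 - x.
∫_{-1}^{1} of each monomial x^k gives [2/(k+1) if k even, 0 if k odd]. Integrating term-by-term (or equivalently evaluating the antiderivative F(x) = -x^4/2 + x^3/3 - x^2/2 at the endpoints):
  F(1) − F(−1) = -2/3 − (-4/3) = 2/3.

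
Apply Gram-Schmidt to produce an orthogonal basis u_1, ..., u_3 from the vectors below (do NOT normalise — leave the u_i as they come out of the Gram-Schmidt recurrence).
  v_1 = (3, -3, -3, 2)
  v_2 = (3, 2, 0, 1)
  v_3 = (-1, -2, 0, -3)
Orthogonal basis:
  u_1 = (3, -3, -3, 2)
  u_2 = (78/31, 77/31, 15/31, 21/31)
  u_3 = (452/409, -204/409, 24/409, -948/409)

Apply the Gram-Schmidt recurrence
  u_1 = v_1
  u_i = v_i − Σ_{j<i} ((v_i · u_j) / (u_j · u_j)) · u_j.

Step by step this gives:
  u_1 = (3, -3, -3, 2)
  u_2 = (78/31, 77/31, 15/31, 21/31)
  u_3 = (452/409, -204/409, 24/409, -948/409)

Orthogonality check:
  u_2 · u_1 = 0 (should be 0)
  u_3 · u_1 = 0 (should be 0)
  u_3 · u_2 = 0 (should be 0)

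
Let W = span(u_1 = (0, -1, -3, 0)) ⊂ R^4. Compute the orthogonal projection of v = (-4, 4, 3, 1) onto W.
proj_W(v) = (0, 13/10, 39/10, 0)

Set up U = [u_1 | ... | u_1] ∈ R^(4×1). The projector onto W = col(U) is P = U (U^T U)^(-1) U^T.
Compute U^T U =
  [10],
and U^T v = (-13).
Solve U^T U · c = U^T v for the coefficients: c = (-13/10). The projection is proj_W(v) = U c.
Check: (v - proj_W(v)) · u_1 = 0  (should be 0).
Result: proj_W(v) = (0, 13/10, 39/10, 0).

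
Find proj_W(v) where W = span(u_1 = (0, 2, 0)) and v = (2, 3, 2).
proj_W(v) = (0, 3, 0)

Set up U = [u_1 | ... | u_1] ∈ R^(3×1). The projector onto W = col(U) is P = U (U^T U)^(-1) U^T.
Compute U^T U =
  [4],
and U^T v = (6).
Solve U^T U · c = U^T v for the coefficients: c = (3/2). The projection is proj_W(v) = U c.
Check: (v - proj_W(v)) · u_1 = 0  (should be 0).
Result: proj_W(v) = (0, 3, 0).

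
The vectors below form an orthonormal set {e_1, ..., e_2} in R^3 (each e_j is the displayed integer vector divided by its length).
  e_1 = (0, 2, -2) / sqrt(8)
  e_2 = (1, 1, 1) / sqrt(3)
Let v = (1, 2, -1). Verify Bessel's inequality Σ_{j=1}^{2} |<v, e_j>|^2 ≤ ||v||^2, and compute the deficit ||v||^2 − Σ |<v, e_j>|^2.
Σ |<v, e_j>|^2 = 35/6; ||v||^2 = 6; deficit = 1/6

Write each e_j = u_j / sqrt(<u_j, u_j>) where u_j is the displayed integer vector. Then <v, e_j> = <v, u_j> / sqrt(<u_j, u_j>), so |<v, e_j>|^2 = <v, u_j>^2 / <u_j, u_j>.
Coefficients: <v, e_1> = 6/sqrt(8), <v, e_2> = 2/sqrt(3).
Square and sum: Σ |<v, e_j>|^2 = 35/6.
Compute ||v||^2 = v·v = 6.
Deficit = 6 − 35/6 = 1/6 ≥ 0, confirming Bessel's inequality. (The deficit equals ||v − Σ <v,e_j> e_j||^2, the squared distance from v to span{e_j}.)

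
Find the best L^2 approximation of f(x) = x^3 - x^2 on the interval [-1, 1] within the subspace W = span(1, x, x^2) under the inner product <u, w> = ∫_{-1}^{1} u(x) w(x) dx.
g(x) = -x^2 + 3*x/5

The best approximation g ∈ W is the orthogonal projection of f onto W. Writing g = a_0 + a_1 x + a_2 x^2, the coefficients solve the normal equations G · a = b where
  G_{ij} = <φ_i, φ_j> and b_i = <f, φ_i>, with φ_0 = 1, φ_1 = x, φ_2 = x^2.
G =
  [2, 0, 2/3]
  [0, 2/3, 0]
  [2/3, 0, 2/5],
b = (-2/3, 2/5, -2/5).
Solving gives a_0 = 0, a_1 = 3/5, a_2 = -1, so
  g(x) = -x^2 + 3*x/5.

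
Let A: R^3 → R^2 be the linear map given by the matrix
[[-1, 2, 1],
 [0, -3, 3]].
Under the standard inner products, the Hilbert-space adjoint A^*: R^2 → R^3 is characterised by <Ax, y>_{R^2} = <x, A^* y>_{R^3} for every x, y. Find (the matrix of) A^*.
A^* = A^T =
[[-1, 0],
 [2, -3],
 [1, 3]]

For real matrices with standard dot products, the defining identity <Ax, y> = <x, A^* y> gives (Ax)^T y = x^T (A^*) y, i.e. x^T A^T y = x^T (A^*) y. Since this holds for all x, y, we must have A^* = A^T. Therefore
A^* =
[[-1, 0],
 [2, -3],
 [1, 3]].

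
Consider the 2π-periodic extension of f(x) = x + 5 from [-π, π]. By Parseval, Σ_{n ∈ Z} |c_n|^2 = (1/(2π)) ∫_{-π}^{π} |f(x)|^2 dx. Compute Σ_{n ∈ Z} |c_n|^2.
Σ |c_n|^2 = π^2/3 + 25

Expand and integrate term by term over [-π, π]:
  ∫ (x)^2 dx = 1·(2π^3/3); ∫ 2·1·(5)·x dx = 0 (odd integrand); ∫ 5^2 dx = 25·2π.
So (1/(2π)) ∫_{-π}^{π} (x + 5)^2 dx = 1π^2/3 + 25 = π^2/3 + 25.
Parseval ⇒ Σ |c_n|^2 = π^2/3 + 25.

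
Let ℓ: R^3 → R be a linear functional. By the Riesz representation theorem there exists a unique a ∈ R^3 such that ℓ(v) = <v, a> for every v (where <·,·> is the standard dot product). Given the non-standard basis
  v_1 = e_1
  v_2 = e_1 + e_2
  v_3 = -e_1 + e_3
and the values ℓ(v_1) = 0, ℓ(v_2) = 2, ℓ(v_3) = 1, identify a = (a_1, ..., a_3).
a = (0, 2, 1)

Write a = (a_1, ..., a_3) in the standard basis. For each basis vector v_i, ℓ(v_i) = <v_i, a> is a linear equation in the a_j's. Collect the n equations into a matrix system V a = ℓ, where row i of V is v_i (expressed in the standard basis). Since V is invertible (lower-triangular with 1s on the diagonal, up to permutation), solve by back-substitution:
  V =
[[1, 0, 0],
 [1, 1, 0],
 [-1, 0, 1]]
  V a = (0, 2, 1)
Solving gives a = (0, 2, 1).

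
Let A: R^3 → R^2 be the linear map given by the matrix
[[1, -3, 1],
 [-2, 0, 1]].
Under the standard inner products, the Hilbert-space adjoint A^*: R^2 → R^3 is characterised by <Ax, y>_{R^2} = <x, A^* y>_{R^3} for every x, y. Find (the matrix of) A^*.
A^* = A^T =
[[1, -2],
 [-3, 0],
 [1, 1]]

For real matrices with standard dot products, the defining identity <Ax, y> = <x, A^* y> gives (Ax)^T y = x^T (A^*) y, i.e. x^T A^T y = x^T (A^*) y. Since this holds for all x, y, we must have A^* = A^T. Therefore
A^* =
[[1, -2],
 [-3, 0],
 [1, 1]].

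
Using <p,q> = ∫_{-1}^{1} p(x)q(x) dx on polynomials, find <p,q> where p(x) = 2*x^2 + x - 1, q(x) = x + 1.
<p,q> = 0

Expand the product: p(x)·q(x) = 2*x^3 + 3*x^2 - 1.
∫_{-1}^{1} of each monomial x^k gives [2/(k+1) if k even, 0 if k odd]. Integrating term-by-term (or equivalently evaluating the antiderivative F(x) = x^4/2 + x^3 - x at the endpoints):
  F(1) − F(−1) = 1/2 − (1/2) = 0.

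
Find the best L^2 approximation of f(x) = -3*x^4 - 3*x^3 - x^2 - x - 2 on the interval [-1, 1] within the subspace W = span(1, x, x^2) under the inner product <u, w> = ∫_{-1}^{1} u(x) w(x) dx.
g(x) = -25*x^2/7 - 14*x/5 - 61/35

The best approximation g ∈ W is the orthogonal projection of f onto W. Writing g = a_0 + a_1 x + a_2 x^2, the coefficients solve the normal equations G · a = b where
  G_{ij} = <φ_i, φ_j> and b_i = <f, φ_i>, with φ_0 = 1, φ_1 = x, φ_2 = x^2.
G =
  [2, 0, 2/3]
  [0, 2/3, 0]
  [2/3, 0, 2/5],
b = (-88/15, -28/15, -272/105).
Solving gives a_0 = -61/35, a_1 = -14/5, a_2 = -25/7, so
  g(x) = -25*x^2/7 - 14*x/5 - 61/35.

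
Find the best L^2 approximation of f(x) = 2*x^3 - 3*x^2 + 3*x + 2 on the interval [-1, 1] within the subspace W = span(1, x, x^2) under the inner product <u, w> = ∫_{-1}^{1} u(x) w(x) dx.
g(x) = -3*x^2 + 21*x/5 + 2

The best approximation g ∈ W is the orthogonal projection of f onto W. Writing g = a_0 + a_1 x + a_2 x^2, the coefficients solve the normal equations G · a = b where
  G_{ij} = <φ_i, φ_j> and b_i = <f, φ_i>, with φ_0 = 1, φ_1 = x, φ_2 = x^2.
G =
  [2, 0, 2/3]
  [0, 2/3, 0]
  [2/3, 0, 2/5],
b = (2, 14/5, 2/15).
Solving gives a_0 = 2, a_1 = 21/5, a_2 = -3, so
  g(x) = -3*x^2 + 21*x/5 + 2.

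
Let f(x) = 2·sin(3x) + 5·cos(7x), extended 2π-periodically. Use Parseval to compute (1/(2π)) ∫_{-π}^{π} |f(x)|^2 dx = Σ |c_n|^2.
Σ |c_n|^2 = 29/2

Expand |f|^2 and use orthogonality of {sin(nx), cos(mx)} on [-π, π]:
  ∫_{-π}^{π} sin(nx)^2 dx = π, ∫ cos(mx)^2 dx = π, and cross terms integrate to 0.
So ∫_{-π}^{π} f(x)^2 dx = 2^2 · π + 5^2 · π = (4 + 25)π.
Divide by 2π: (4 + 25)/2 = 29/2.
By Parseval, this equals Σ |c_n|^2.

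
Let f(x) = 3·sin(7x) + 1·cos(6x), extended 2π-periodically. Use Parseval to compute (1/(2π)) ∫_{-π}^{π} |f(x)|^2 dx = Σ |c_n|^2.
Σ |c_n|^2 = 5

Expand |f|^2 and use orthogonality of {sin(nx), cos(mx)} on [-π, π]:
  ∫_{-π}^{π} sin(nx)^2 dx = π, ∫ cos(mx)^2 dx = π, and cross terms integrate to 0.
So ∫_{-π}^{π} f(x)^2 dx = 3^2 · π + 1^2 · π = (9 + 1)π.
Divide by 2π: (9 + 1)/2 = 5.
By Parseval, this equals Σ |c_n|^2.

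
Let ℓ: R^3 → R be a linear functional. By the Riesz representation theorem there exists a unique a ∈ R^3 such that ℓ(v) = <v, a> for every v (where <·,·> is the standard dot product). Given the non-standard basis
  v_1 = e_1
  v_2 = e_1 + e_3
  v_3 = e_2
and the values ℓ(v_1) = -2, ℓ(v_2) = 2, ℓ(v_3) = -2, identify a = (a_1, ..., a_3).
a = (-2, -2, 4)

Write a = (a_1, ..., a_3) in the standard basis. For each basis vector v_i, ℓ(v_i) = <v_i, a> is a linear equation in the a_j's. Collect the n equations into a matrix system V a = ℓ, where row i of V is v_i (expressed in the standard basis). Since V is invertible (lower-triangular with 1s on the diagonal, up to permutation), solve by back-substitution:
  V =
[[1, 0, 0],
 [1, 0, 1],
 [0, 1, 0]]
  V a = (-2, 2, -2)
Solving gives a = (-2, -2, 4).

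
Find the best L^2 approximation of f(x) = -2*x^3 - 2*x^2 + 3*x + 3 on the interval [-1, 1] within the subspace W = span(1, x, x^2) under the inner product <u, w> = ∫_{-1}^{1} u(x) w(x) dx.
g(x) = -2*x^2 + 9*x/5 + 3

The best approximation g ∈ W is the orthogonal projection of f onto W. Writing g = a_0 + a_1 x + a_2 x^2, the coefficients solve the normal equations G · a = b where
  G_{ij} = <φ_i, φ_j> and b_i = <f, φ_i>, with φ_0 = 1, φ_1 = x, φ_2 = x^2.
G =
  [2, 0, 2/3]
  [0, 2/3, 0]
  [2/3, 0, 2/5],
b = (14/3, 6/5, 6/5).
Solving gives a_0 = 3, a_1 = 9/5, a_2 = -2, so
  g(x) = -2*x^2 + 9*x/5 + 3.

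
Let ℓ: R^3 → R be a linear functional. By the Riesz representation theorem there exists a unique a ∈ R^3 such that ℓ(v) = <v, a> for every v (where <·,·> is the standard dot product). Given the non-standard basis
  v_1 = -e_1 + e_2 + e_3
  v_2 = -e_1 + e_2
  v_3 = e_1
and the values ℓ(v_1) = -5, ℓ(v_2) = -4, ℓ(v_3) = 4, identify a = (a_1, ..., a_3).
a = (4, 0, -1)

Write a = (a_1, ..., a_3) in the standard basis. For each basis vector v_i, ℓ(v_i) = <v_i, a> is a linear equation in the a_j's. Collect the n equations into a matrix system V a = ℓ, where row i of V is v_i (expressed in the standard basis). Since V is invertible (lower-triangular with 1s on the diagonal, up to permutation), solve by back-substitution:
  V =
[[-1, 1, 1],
 [-1, 1, 0],
 [1, 0, 0]]
  V a = (-5, -4, 4)
Solving gives a = (4, 0, -1).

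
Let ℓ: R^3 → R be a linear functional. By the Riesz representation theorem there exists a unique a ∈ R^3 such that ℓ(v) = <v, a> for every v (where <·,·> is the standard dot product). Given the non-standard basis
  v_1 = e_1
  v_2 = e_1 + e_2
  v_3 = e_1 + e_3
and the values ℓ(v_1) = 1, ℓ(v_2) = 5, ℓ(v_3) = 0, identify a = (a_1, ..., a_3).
a = (1, 4, -1)

Write a = (a_1, ..., a_3) in the standard basis. For each basis vector v_i, ℓ(v_i) = <v_i, a> is a linear equation in the a_j's. Collect the n equations into a matrix system V a = ℓ, where row i of V is v_i (expressed in the standard basis). Since V is invertible (lower-triangular with 1s on the diagonal, up to permutation), solve by back-substitution:
  V =
[[1, 0, 0],
 [1, 1, 0],
 [1, 0, 1]]
  V a = (1, 5, 0)
Solving gives a = (1, 4, -1).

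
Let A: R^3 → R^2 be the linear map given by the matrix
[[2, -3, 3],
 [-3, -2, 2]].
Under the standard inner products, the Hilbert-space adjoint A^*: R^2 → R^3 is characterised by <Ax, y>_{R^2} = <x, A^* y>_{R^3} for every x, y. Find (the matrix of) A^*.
A^* = A^T =
[[2, -3],
 [-3, -2],
 [3, 2]]

For real matrices with standard dot products, the defining identity <Ax, y> = <x, A^* y> gives (Ax)^T y = x^T (A^*) y, i.e. x^T A^T y = x^T (A^*) y. Since this holds for all x, y, we must have A^* = A^T. Therefore
A^* =
[[2, -3],
 [-3, -2],
 [3, 2]].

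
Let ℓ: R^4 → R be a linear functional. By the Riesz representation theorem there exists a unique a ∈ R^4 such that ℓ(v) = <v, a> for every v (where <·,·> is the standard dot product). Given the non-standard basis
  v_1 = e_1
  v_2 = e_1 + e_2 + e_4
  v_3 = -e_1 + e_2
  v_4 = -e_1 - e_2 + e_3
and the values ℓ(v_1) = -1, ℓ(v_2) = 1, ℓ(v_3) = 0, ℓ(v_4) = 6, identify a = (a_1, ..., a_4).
a = (-1, -1, 4, 3)

Write a = (a_1, ..., a_4) in the standard basis. For each basis vector v_i, ℓ(v_i) = <v_i, a> is a linear equation in the a_j's. Collect the n equations into a matrix system V a = ℓ, where row i of V is v_i (expressed in the standard basis). Since V is invertible (lower-triangular with 1s on the diagonal, up to permutation), solve by back-substitution:
  V =
[[1, 0, 0, 0],
 [1, 1, 0, 1],
 [-1, 1, 0, 0],
 [-1, -1, 1, 0]]
  V a = (-1, 1, 0, 6)
Solving gives a = (-1, -1, 4, 3).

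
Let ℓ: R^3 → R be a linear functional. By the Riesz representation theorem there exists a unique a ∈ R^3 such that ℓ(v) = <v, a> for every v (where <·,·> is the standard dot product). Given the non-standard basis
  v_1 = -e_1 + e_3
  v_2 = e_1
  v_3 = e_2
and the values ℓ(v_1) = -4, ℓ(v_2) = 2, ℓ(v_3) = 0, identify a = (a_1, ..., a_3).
a = (2, 0, -2)

Write a = (a_1, ..., a_3) in the standard basis. For each basis vector v_i, ℓ(v_i) = <v_i, a> is a linear equation in the a_j's. Collect the n equations into a matrix system V a = ℓ, where row i of V is v_i (expressed in the standard basis). Since V is invertible (lower-triangular with 1s on the diagonal, up to permutation), solve by back-substitution:
  V =
[[-1, 0, 1],
 [1, 0, 0],
 [0, 1, 0]]
  V a = (-4, 2, 0)
Solving gives a = (2, 0, -2).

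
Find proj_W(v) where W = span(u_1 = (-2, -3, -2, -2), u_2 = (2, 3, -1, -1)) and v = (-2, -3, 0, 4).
proj_W(v) = (-2, -3, 2, 2)

Set up U = [u_1 | ... | u_2] ∈ R^(4×2). The projector onto W = col(U) is P = U (U^T U)^(-1) U^T.
Compute U^T U =
  [21, -9]
  [-9, 15],
and U^T v = (5, -17).
Solve U^T U · c = U^T v for the coefficients: c = (-1/3, -4/3). The projection is proj_W(v) = U c.
Check: (v - proj_W(v)) · u_1 = 0  (should be 0).
Check: (v - proj_W(v)) · u_2 = 0  (should be 0).
Result: proj_W(v) = (-2, -3, 2, 2).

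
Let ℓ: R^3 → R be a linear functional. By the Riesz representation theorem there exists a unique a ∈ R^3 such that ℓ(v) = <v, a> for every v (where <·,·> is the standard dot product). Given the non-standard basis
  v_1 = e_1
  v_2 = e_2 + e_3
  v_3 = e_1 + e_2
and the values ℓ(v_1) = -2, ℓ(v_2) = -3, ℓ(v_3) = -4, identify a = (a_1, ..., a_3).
a = (-2, -2, -1)

Write a = (a_1, ..., a_3) in the standard basis. For each basis vector v_i, ℓ(v_i) = <v_i, a> is a linear equation in the a_j's. Collect the n equations into a matrix system V a = ℓ, where row i of V is v_i (expressed in the standard basis). Since V is invertible (lower-triangular with 1s on the diagonal, up to permutation), solve by back-substitution:
  V =
[[1, 0, 0],
 [0, 1, 1],
 [1, 1, 0]]
  V a = (-2, -3, -4)
Solving gives a = (-2, -2, -1).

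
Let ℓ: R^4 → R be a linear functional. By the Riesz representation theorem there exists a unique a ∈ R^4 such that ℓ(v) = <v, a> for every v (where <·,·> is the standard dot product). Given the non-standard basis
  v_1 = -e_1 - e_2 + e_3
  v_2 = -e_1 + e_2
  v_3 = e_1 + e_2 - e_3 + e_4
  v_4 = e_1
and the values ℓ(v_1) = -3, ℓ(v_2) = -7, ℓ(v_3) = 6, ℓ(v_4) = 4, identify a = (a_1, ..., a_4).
a = (4, -3, -2, 3)

Write a = (a_1, ..., a_4) in the standard basis. For each basis vector v_i, ℓ(v_i) = <v_i, a> is a linear equation in the a_j's. Collect the n equations into a matrix system V a = ℓ, where row i of V is v_i (expressed in the standard basis). Since V is invertible (lower-triangular with 1s on the diagonal, up to permutation), solve by back-substitution:
  V =
[[-1, -1, 1, 0],
 [-1, 1, 0, 0],
 [1, 1, -1, 1],
 [1, 0, 0, 0]]
  V a = (-3, -7, 6, 4)
Solving gives a = (4, -3, -2, 3).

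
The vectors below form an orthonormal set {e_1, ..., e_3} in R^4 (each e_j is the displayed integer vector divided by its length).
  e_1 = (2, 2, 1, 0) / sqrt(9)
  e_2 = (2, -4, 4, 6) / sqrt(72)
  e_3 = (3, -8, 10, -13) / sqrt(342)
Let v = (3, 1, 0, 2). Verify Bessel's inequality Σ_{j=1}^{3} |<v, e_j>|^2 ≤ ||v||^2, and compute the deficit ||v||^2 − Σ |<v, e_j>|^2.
Σ |<v, e_j>|^2 = 1994/171; ||v||^2 = 14; deficit = 400/171

Write each e_j = u_j / sqrt(<u_j, u_j>) where u_j is the displayed integer vector. Then <v, e_j> = <v, u_j> / sqrt(<u_j, u_j>), so |<v, e_j>|^2 = <v, u_j>^2 / <u_j, u_j>.
Coefficients: <v, e_1> = 8/sqrt(9), <v, e_2> = 14/sqrt(72), <v, e_3> = -25/sqrt(342).
Square and sum: Σ |<v, e_j>|^2 = 1994/171.
Compute ||v||^2 = v·v = 14.
Deficit = 14 − 1994/171 = 400/171 ≥ 0, confirming Bessel's inequality. (The deficit equals ||v − Σ <v,e_j> e_j||^2, the squared distance from v to span{e_j}.)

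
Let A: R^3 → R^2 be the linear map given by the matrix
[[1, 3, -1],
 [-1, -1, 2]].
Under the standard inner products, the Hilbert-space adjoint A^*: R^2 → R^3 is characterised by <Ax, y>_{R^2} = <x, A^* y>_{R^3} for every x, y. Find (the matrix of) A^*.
A^* = A^T =
[[1, -1],
 [3, -1],
 [-1, 2]]

For real matrices with standard dot products, the defining identity <Ax, y> = <x, A^* y> gives (Ax)^T y = x^T (A^*) y, i.e. x^T A^T y = x^T (A^*) y. Since this holds for all x, y, we must have A^* = A^T. Therefore
A^* =
[[1, -1],
 [3, -1],
 [-1, 2]].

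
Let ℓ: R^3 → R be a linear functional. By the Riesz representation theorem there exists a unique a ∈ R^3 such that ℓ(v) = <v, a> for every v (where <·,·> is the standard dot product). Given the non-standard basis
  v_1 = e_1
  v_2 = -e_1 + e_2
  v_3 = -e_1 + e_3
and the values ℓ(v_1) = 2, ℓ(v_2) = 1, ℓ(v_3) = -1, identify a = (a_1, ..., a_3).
a = (2, 3, 1)

Write a = (a_1, ..., a_3) in the standard basis. For each basis vector v_i, ℓ(v_i) = <v_i, a> is a linear equation in the a_j's. Collect the n equations into a matrix system V a = ℓ, where row i of V is v_i (expressed in the standard basis). Since V is invertible (lower-triangular with 1s on the diagonal, up to permutation), solve by back-substitution:
  V =
[[1, 0, 0],
 [-1, 1, 0],
 [-1, 0, 1]]
  V a = (2, 1, -1)
Solving gives a = (2, 3, 1).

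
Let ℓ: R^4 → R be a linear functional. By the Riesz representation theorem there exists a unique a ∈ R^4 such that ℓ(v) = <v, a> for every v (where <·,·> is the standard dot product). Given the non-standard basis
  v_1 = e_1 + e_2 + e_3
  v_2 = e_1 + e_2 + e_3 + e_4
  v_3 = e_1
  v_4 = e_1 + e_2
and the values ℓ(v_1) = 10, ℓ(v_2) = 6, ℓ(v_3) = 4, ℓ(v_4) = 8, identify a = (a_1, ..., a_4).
a = (4, 4, 2, -4)

Write a = (a_1, ..., a_4) in the standard basis. For each basis vector v_i, ℓ(v_i) = <v_i, a> is a linear equation in the a_j's. Collect the n equations into a matrix system V a = ℓ, where row i of V is v_i (expressed in the standard basis). Since V is invertible (lower-triangular with 1s on the diagonal, up to permutation), solve by back-substitution:
  V =
[[1, 1, 1, 0],
 [1, 1, 1, 1],
 [1, 0, 0, 0],
 [1, 1, 0, 0]]
  V a = (10, 6, 4, 8)
Solving gives a = (4, 4, 2, -4).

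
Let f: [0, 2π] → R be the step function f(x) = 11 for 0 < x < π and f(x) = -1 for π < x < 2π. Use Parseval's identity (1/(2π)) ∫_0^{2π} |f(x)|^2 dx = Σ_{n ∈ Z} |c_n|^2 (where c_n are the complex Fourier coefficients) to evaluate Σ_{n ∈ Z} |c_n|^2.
Σ |c_n|^2 = 61

Parseval equates the L^2 energy of f (normalised by 1/(2π)) with the ℓ^2 sum of its Fourier coefficients: (1/(2π)) ∫_0^{2π} |f|^2 = Σ |c_n|^2.
Compute the left side: (1/(2π)) [∫_0^π 11^2 dx + ∫_π^{2π} (-1)^2 dx] = (1/(2π)) · (121π + 1π) = (121 + 1)/2 = 61.
So Σ_{n ∈ Z} |c_n|^2 = 61.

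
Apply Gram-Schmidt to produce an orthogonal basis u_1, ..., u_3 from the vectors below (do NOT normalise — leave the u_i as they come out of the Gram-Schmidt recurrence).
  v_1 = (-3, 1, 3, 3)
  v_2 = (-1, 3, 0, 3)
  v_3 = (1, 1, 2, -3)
Orthogonal basis:
  u_1 = (-3, 1, 3, 3)
  u_2 = (17/28, 69/28, -45/28, 39/28)
  u_3 = (216/307, 660/307, 584/307, -588/307)

Apply the Gram-Schmidt recurrence
  u_1 = v_1
  u_i = v_i − Σ_{j<i} ((v_i · u_j) / (u_j · u_j)) · u_j.

Step by step this gives:
  u_1 = (-3, 1, 3, 3)
  u_2 = (17/28, 69/28, -45/28, 39/28)
  u_3 = (216/307, 660/307, 584/307, -588/307)

Orthogonality check:
  u_2 · u_1 = 0 (should be 0)
  u_3 · u_1 = 0 (should be 0)
  u_3 · u_2 = 0 (should be 0)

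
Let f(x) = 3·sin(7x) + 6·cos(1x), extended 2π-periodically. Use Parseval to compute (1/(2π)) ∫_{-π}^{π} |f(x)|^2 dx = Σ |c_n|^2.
Σ |c_n|^2 = 45/2

Expand |f|^2 and use orthogonality of {sin(nx), cos(mx)} on [-π, π]:
  ∫_{-π}^{π} sin(nx)^2 dx = π, ∫ cos(mx)^2 dx = π, and cross terms integrate to 0.
So ∫_{-π}^{π} f(x)^2 dx = 3^2 · π + 6^2 · π = (9 + 36)π.
Divide by 2π: (9 + 36)/2 = 45/2.
By Parseval, this equals Σ |c_n|^2.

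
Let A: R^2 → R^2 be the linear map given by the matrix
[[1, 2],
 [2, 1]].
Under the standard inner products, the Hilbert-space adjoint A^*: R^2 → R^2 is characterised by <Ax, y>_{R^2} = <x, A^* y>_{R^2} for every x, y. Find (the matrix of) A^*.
A^* = A^T =
[[1, 2],
 [2, 1]]

For real matrices with standard dot products, the defining identity <Ax, y> = <x, A^* y> gives (Ax)^T y = x^T (A^*) y, i.e. x^T A^T y = x^T (A^*) y. Since this holds for all x, y, we must have A^* = A^T. Therefore
A^* =
[[1, 2],
 [2, 1]].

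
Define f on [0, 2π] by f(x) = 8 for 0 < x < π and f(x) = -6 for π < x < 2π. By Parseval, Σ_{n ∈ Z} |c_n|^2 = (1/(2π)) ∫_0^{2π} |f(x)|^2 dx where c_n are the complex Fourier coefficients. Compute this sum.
Σ |c_n|^2 = 50

Parseval equates the L^2 energy of f (normalised by 1/(2π)) with the ℓ^2 sum of its Fourier coefficients: (1/(2π)) ∫_0^{2π} |f|^2 = Σ |c_n|^2.
Compute the left side: (1/(2π)) [∫_0^π 8^2 dx + ∫_π^{2π} (-6)^2 dx] = (1/(2π)) · (64π + 36π) = (64 + 36)/2 = 50.
So Σ_{n ∈ Z} |c_n|^2 = 50.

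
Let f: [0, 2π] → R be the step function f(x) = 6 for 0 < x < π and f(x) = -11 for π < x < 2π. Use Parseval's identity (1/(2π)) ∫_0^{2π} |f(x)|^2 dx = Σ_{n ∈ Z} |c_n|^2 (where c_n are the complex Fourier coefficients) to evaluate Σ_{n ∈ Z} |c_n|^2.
Σ |c_n|^2 = 157/2

Parseval equates the L^2 energy of f (normalised by 1/(2π)) with the ℓ^2 sum of its Fourier coefficients: (1/(2π)) ∫_0^{2π} |f|^2 = Σ |c_n|^2.
Compute the left side: (1/(2π)) [∫_0^π 6^2 dx + ∫_π^{2π} (-11)^2 dx] = (1/(2π)) · (36π + 121π) = (36 + 121)/2 = 157/2.
So Σ_{n ∈ Z} |c_n|^2 = 157/2.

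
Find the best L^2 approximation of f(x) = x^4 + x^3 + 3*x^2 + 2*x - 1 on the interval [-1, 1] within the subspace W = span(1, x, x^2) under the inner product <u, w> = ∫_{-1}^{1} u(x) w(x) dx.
g(x) = 27*x^2/7 + 13*x/5 - 38/35

The best approximation g ∈ W is the orthogonal projection of f onto W. Writing g = a_0 + a_1 x + a_2 x^2, the coefficients solve the normal equations G · a = b where
  G_{ij} = <φ_i, φ_j> and b_i = <f, φ_i>, with φ_0 = 1, φ_1 = x, φ_2 = x^2.
G =
  [2, 0, 2/3]
  [0, 2/3, 0]
  [2/3, 0, 2/5],
b = (2/5, 26/15, 86/105).
Solving gives a_0 = -38/35, a_1 = 13/5, a_2 = 27/7, so
  g(x) = 27*x^2/7 + 13*x/5 - 38/35.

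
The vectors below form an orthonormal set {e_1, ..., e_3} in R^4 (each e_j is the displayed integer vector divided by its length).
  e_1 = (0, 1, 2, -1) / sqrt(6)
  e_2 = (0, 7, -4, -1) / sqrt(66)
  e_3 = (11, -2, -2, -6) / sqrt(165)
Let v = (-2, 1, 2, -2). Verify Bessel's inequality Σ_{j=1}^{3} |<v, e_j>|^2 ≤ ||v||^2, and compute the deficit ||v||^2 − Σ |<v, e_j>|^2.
Σ |<v, e_j>|^2 = 146/15; ||v||^2 = 13; deficit = 49/15

Write each e_j = u_j / sqrt(<u_j, u_j>) where u_j is the displayed integer vector. Then <v, e_j> = <v, u_j> / sqrt(<u_j, u_j>), so |<v, e_j>|^2 = <v, u_j>^2 / <u_j, u_j>.
Coefficients: <v, e_1> = 7/sqrt(6), <v, e_2> = 1/sqrt(66), <v, e_3> = -16/sqrt(165).
Square and sum: Σ |<v, e_j>|^2 = 146/15.
Compute ||v||^2 = v·v = 13.
Deficit = 13 − 146/15 = 49/15 ≥ 0, confirming Bessel's inequality. (The deficit equals ||v − Σ <v,e_j> e_j||^2, the squared distance from v to span{e_j}.)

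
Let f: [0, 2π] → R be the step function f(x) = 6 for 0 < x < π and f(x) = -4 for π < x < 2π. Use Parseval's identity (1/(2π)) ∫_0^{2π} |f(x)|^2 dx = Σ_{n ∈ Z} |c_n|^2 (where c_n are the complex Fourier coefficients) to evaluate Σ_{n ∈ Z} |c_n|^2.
Σ |c_n|^2 = 26

Parseval equates the L^2 energy of f (normalised by 1/(2π)) with the ℓ^2 sum of its Fourier coefficients: (1/(2π)) ∫_0^{2π} |f|^2 = Σ |c_n|^2.
Compute the left side: (1/(2π)) [∫_0^π 6^2 dx + ∫_π^{2π} (-4)^2 dx] = (1/(2π)) · (36π + 16π) = (36 + 16)/2 = 26.
So Σ_{n ∈ Z} |c_n|^2 = 26.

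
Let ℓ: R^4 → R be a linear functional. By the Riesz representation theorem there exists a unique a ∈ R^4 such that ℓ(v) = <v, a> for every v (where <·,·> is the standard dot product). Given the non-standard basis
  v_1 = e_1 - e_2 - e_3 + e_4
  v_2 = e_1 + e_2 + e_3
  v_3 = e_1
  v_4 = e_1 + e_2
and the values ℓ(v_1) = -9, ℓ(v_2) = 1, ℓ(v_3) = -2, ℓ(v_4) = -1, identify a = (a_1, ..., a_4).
a = (-2, 1, 2, -4)

Write a = (a_1, ..., a_4) in the standard basis. For each basis vector v_i, ℓ(v_i) = <v_i, a> is a linear equation in the a_j's. Collect the n equations into a matrix system V a = ℓ, where row i of V is v_i (expressed in the standard basis). Since V is invertible (lower-triangular with 1s on the diagonal, up to permutation), solve by back-substitution:
  V =
[[1, -1, -1, 1],
 [1, 1, 1, 0],
 [1, 0, 0, 0],
 [1, 1, 0, 0]]
  V a = (-9, 1, -2, -1)
Solving gives a = (-2, 1, 2, -4).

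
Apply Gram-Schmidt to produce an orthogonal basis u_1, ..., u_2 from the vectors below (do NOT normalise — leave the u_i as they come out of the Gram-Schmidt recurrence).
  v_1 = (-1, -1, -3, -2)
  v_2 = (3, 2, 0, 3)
Orthogonal basis:
  u_1 = (-1, -1, -3, -2)
  u_2 = (34/15, 19/15, -11/5, 23/15)

Apply the Gram-Schmidt recurrence
  u_1 = v_1
  u_i = v_i − Σ_{j<i} ((v_i · u_j) / (u_j · u_j)) · u_j.

Step by step this gives:
  u_1 = (-1, -1, -3, -2)
  u_2 = (34/15, 19/15, -11/5, 23/15)

Orthogonality check:
  u_2 · u_1 = 0 (should be 0)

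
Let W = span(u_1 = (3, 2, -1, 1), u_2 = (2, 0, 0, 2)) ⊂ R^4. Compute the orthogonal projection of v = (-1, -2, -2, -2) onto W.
proj_W(v) = (-23/14, -2/7, 1/7, -19/14)

Set up U = [u_1 | ... | u_2] ∈ R^(4×2). The projector onto W = col(U) is P = U (U^T U)^(-1) U^T.
Compute U^T U =
  [15, 8]
  [8, 8],
and U^T v = (-7, -6).
Solve U^T U · c = U^T v for the coefficients: c = (-1/7, -17/28). The projection is proj_W(v) = U c.
Check: (v - proj_W(v)) · u_1 = 0  (should be 0).
Check: (v - proj_W(v)) · u_2 = 0  (should be 0).
Result: proj_W(v) = (-23/14, -2/7, 1/7, -19/14).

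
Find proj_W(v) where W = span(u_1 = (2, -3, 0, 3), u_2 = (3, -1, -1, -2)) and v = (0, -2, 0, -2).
proj_W(v) = (120/107, -26/107, -44/107, -106/107)

Set up U = [u_1 | ... | u_2] ∈ R^(4×2). The projector onto W = col(U) is P = U (U^T U)^(-1) U^T.
Compute U^T U =
  [22, 3]
  [3, 15],
and U^T v = (0, 6).
Solve U^T U · c = U^T v for the coefficients: c = (-6/107, 44/107). The projection is proj_W(v) = U c.
Check: (v - proj_W(v)) · u_1 = 0  (should be 0).
Check: (v - proj_W(v)) · u_2 = 0  (should be 0).
Result: proj_W(v) = (120/107, -26/107, -44/107, -106/107).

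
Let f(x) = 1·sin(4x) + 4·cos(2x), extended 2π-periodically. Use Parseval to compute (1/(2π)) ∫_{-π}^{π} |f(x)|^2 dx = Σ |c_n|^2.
Σ |c_n|^2 = 17/2

Expand |f|^2 and use orthogonality of {sin(nx), cos(mx)} on [-π, π]:
  ∫_{-π}^{π} sin(nx)^2 dx = π, ∫ cos(mx)^2 dx = π, and cross terms integrate to 0.
So ∫_{-π}^{π} f(x)^2 dx = 1^2 · π + 4^2 · π = (1 + 16)π.
Divide by 2π: (1 + 16)/2 = 17/2.
By Parseval, this equals Σ |c_n|^2.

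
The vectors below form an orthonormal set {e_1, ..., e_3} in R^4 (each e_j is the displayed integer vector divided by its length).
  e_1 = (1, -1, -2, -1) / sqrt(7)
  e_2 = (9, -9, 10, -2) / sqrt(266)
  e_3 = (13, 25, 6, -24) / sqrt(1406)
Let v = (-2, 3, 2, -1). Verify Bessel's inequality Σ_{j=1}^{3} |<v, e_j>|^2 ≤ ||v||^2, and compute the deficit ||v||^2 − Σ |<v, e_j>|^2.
Σ |<v, e_j>|^2 = 602/37; ||v||^2 = 18; deficit = 64/37

Write each e_j = u_j / sqrt(<u_j, u_j>) where u_j is the displayed integer vector. Then <v, e_j> = <v, u_j> / sqrt(<u_j, u_j>), so |<v, e_j>|^2 = <v, u_j>^2 / <u_j, u_j>.
Coefficients: <v, e_1> = -8/sqrt(7), <v, e_2> = -23/sqrt(266), <v, e_3> = 85/sqrt(1406).
Square and sum: Σ |<v, e_j>|^2 = 602/37.
Compute ||v||^2 = v·v = 18.
Deficit = 18 − 602/37 = 64/37 ≥ 0, confirming Bessel's inequality. (The deficit equals ||v − Σ <v,e_j> e_j||^2, the squared distance from v to span{e_j}.)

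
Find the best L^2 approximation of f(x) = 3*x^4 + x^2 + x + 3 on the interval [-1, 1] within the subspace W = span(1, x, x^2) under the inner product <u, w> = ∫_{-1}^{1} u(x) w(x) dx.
g(x) = 25*x^2/7 + x + 96/35

The best approximation g ∈ W is the orthogonal projection of f onto W. Writing g = a_0 + a_1 x + a_2 x^2, the coefficients solve the normal equations G · a = b where
  G_{ij} = <φ_i, φ_j> and b_i = <f, φ_i>, with φ_0 = 1, φ_1 = x, φ_2 = x^2.
G =
  [2, 0, 2/3]
  [0, 2/3, 0]
  [2/3, 0, 2/5],
b = (118/15, 2/3, 114/35).
Solving gives a_0 = 96/35, a_1 = 1, a_2 = 25/7, so
  g(x) = 25*x^2/7 + x + 96/35.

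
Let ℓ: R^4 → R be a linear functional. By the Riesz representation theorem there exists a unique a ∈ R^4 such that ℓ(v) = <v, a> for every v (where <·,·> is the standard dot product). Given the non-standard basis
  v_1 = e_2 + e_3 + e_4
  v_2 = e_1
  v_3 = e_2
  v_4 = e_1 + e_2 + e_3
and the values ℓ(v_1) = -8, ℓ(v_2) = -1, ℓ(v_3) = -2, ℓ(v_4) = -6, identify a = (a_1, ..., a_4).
a = (-1, -2, -3, -3)

Write a = (a_1, ..., a_4) in the standard basis. For each basis vector v_i, ℓ(v_i) = <v_i, a> is a linear equation in the a_j's. Collect the n equations into a matrix system V a = ℓ, where row i of V is v_i (expressed in the standard basis). Since V is invertible (lower-triangular with 1s on the diagonal, up to permutation), solve by back-substitution:
  V =
[[0, 1, 1, 1],
 [1, 0, 0, 0],
 [0, 1, 0, 0],
 [1, 1, 1, 0]]
  V a = (-8, -1, -2, -6)
Solving gives a = (-1, -2, -3, -3).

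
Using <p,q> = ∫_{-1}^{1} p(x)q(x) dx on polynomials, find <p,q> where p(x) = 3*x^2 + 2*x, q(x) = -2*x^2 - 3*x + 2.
<p,q> = -12/5

Expand the product: p(x)·q(x) = -6*x^4 - 13*x^3 + 4*x.
∫_{-1}^{1} of each monomial x^k gives [2/(k+1) if k even, 0 if k odd]. Integrating term-by-term (or equivalently evaluating the antiderivative F(x) = -6*x^5/5 - 13*x^4/4 + 2*x^2 at the endpoints):
  F(1) − F(−1) = -49/20 − (-1/20) = -12/5.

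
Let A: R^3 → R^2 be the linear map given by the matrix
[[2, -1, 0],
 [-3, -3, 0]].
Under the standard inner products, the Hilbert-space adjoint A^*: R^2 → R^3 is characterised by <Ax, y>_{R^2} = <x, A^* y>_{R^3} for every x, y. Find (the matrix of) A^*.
A^* = A^T =
[[2, -3],
 [-1, -3],
 [0, 0]]

For real matrices with standard dot products, the defining identity <Ax, y> = <x, A^* y> gives (Ax)^T y = x^T (A^*) y, i.e. x^T A^T y = x^T (A^*) y. Since this holds for all x, y, we must have A^* = A^T. Therefore
A^* =
[[2, -3],
 [-1, -3],
 [0, 0]].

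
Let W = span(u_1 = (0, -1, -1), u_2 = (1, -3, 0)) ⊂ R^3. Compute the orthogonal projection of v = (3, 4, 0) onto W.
proj_W(v) = (-6/11, 31/11, 13/11)

Set up U = [u_1 | ... | u_2] ∈ R^(3×2). The projector onto W = col(U) is P = U (U^T U)^(-1) U^T.
Compute U^T U =
  [2, 3]
  [3, 10],
and U^T v = (-4, -9).
Solve U^T U · c = U^T v for the coefficients: c = (-13/11, -6/11). The projection is proj_W(v) = U c.
Check: (v - proj_W(v)) · u_1 = 0  (should be 0).
Check: (v - proj_W(v)) · u_2 = 0  (should be 0).
Result: proj_W(v) = (-6/11, 31/11, 13/11).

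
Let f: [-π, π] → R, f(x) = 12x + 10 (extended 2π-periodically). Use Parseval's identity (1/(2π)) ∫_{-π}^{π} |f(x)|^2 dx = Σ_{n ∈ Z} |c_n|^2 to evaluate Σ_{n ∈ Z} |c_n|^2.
Σ |c_n|^2 = 48π^2 + 100

Expand and integrate term by term over [-π, π]:
  ∫ (12x)^2 dx = 144·(2π^3/3); ∫ 2·12·(10)·x dx = 0 (odd integrand); ∫ 10^2 dx = 100·2π.
So (1/(2π)) ∫_{-π}^{π} (12x + 10)^2 dx = 144π^2/3 + 100 = 48π^2 + 100.
Parseval ⇒ Σ |c_n|^2 = 48π^2 + 100.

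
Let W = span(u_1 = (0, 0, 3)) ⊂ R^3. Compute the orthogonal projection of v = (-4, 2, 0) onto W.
proj_W(v) = (0, 0, 0)

Set up U = [u_1 | ... | u_1] ∈ R^(3×1). The projector onto W = col(U) is P = U (U^T U)^(-1) U^T.
Compute U^T U =
  [9],
and U^T v = (0).
Solve U^T U · c = U^T v for the coefficients: c = (0). The projection is proj_W(v) = U c.
Check: (v - proj_W(v)) · u_1 = 0  (should be 0).
Result: proj_W(v) = (0, 0, 0).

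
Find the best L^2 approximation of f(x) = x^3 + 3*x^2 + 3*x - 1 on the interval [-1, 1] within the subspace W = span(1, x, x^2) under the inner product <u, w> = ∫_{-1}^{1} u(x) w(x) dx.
g(x) = 3*x^2 + 18*x/5 - 1

The best approximation g ∈ W is the orthogonal projection of f onto W. Writing g = a_0 + a_1 x + a_2 x^2, the coefficients solve the normal equations G · a = b where
  G_{ij} = <φ_i, φ_j> and b_i = <f, φ_i>, with φ_0 = 1, φ_1 = x, φ_2 = x^2.
G =
  [2, 0, 2/3]
  [0, 2/3, 0]
  [2/3, 0, 2/5],
b = (0, 12/5, 8/15).
Solving gives a_0 = -1, a_1 = 18/5, a_2 = 3, so
  g(x) = 3*x^2 + 18*x/5 - 1.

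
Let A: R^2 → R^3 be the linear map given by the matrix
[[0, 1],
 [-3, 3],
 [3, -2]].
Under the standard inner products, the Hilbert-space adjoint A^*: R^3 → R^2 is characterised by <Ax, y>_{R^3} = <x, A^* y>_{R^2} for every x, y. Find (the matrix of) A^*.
A^* = A^T =
[[0, -3, 3],
 [1, 3, -2]]

For real matrices with standard dot products, the defining identity <Ax, y> = <x, A^* y> gives (Ax)^T y = x^T (A^*) y, i.e. x^T A^T y = x^T (A^*) y. Since this holds for all x, y, we must have A^* = A^T. Therefore
A^* =
[[0, -3, 3],
 [1, 3, -2]].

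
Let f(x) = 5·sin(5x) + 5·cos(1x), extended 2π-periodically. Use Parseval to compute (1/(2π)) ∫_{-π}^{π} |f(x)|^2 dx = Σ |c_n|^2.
Σ |c_n|^2 = 25

Expand |f|^2 and use orthogonality of {sin(nx), cos(mx)} on [-π, π]:
  ∫_{-π}^{π} sin(nx)^2 dx = π, ∫ cos(mx)^2 dx = π, and cross terms integrate to 0.
So ∫_{-π}^{π} f(x)^2 dx = 5^2 · π + 5^2 · π = (25 + 25)π.
Divide by 2π: (25 + 25)/2 = 25.
By Parseval, this equals Σ |c_n|^2.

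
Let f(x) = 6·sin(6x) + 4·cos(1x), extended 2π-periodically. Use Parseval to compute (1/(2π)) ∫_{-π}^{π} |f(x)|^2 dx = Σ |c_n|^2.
Σ |c_n|^2 = 26

Expand |f|^2 and use orthogonality of {sin(nx), cos(mx)} on [-π, π]:
  ∫_{-π}^{π} sin(nx)^2 dx = π, ∫ cos(mx)^2 dx = π, and cross terms integrate to 0.
So ∫_{-π}^{π} f(x)^2 dx = 6^2 · π + 4^2 · π = (36 + 16)π.
Divide by 2π: (36 + 16)/2 = 26.
By Parseval, this equals Σ |c_n|^2.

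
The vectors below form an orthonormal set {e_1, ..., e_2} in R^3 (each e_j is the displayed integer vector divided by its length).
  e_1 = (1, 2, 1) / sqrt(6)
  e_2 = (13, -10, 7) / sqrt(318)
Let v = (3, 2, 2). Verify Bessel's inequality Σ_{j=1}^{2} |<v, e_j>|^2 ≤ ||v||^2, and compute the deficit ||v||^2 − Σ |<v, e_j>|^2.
Σ |<v, e_j>|^2 = 897/53; ||v||^2 = 17; deficit = 4/53

Write each e_j = u_j / sqrt(<u_j, u_j>) where u_j is the displayed integer vector. Then <v, e_j> = <v, u_j> / sqrt(<u_j, u_j>), so |<v, e_j>|^2 = <v, u_j>^2 / <u_j, u_j>.
Coefficients: <v, e_1> = 9/sqrt(6), <v, e_2> = 33/sqrt(318).
Square and sum: Σ |<v, e_j>|^2 = 897/53.
Compute ||v||^2 = v·v = 17.
Deficit = 17 − 897/53 = 4/53 ≥ 0, confirming Bessel's inequality. (The deficit equals ||v − Σ <v,e_j> e_j||^2, the squared distance from v to span{e_j}.)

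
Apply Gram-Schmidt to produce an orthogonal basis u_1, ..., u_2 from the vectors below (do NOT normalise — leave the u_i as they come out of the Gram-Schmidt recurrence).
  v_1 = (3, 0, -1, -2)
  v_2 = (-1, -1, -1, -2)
Orthogonal basis:
  u_1 = (3, 0, -1, -2)
  u_2 = (-10/7, -1, -6/7, -12/7)

Apply the Gram-Schmidt recurrence
  u_1 = v_1
  u_i = v_i − Σ_{j<i} ((v_i · u_j) / (u_j · u_j)) · u_j.

Step by step this gives:
  u_1 = (3, 0, -1, -2)
  u_2 = (-10/7, -1, -6/7, -12/7)

Orthogonality check:
  u_2 · u_1 = 0 (should be 0)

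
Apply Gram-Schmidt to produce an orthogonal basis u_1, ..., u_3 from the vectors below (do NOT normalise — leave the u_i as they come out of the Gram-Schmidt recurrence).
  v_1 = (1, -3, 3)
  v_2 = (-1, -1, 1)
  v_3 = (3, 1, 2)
Orthogonal basis:
  u_1 = (1, -3, 3)
  u_2 = (-24/19, -4/19, 4/19)
  u_3 = (0, 3/2, 3/2)

Apply the Gram-Schmidt recurrence
  u_1 = v_1
  u_i = v_i − Σ_{j<i} ((v_i · u_j) / (u_j · u_j)) · u_j.

Step by step this gives:
  u_1 = (1, -3, 3)
  u_2 = (-24/19, -4/19, 4/19)
  u_3 = (0, 3/2, 3/2)

Orthogonality check:
  u_2 · u_1 = 0 (should be 0)
  u_3 · u_1 = 0 (should be 0)
  u_3 · u_2 = 0 (should be 0)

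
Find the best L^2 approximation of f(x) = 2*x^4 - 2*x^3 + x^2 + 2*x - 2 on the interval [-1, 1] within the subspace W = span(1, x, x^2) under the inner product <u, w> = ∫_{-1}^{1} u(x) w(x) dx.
g(x) = 19*x^2/7 + 4*x/5 - 76/35

The best approximation g ∈ W is the orthogonal projection of f onto W. Writing g = a_0 + a_1 x + a_2 x^2, the coefficients solve the normal equations G · a = b where
  G_{ij} = <φ_i, φ_j> and b_i = <f, φ_i>, with φ_0 = 1, φ_1 = x, φ_2 = x^2.
G =
  [2, 0, 2/3]
  [0, 2/3, 0]
  [2/3, 0, 2/5],
b = (-38/15, 8/15, -38/105).
Solving gives a_0 = -76/35, a_1 = 4/5, a_2 = 19/7, so
  g(x) = 19*x^2/7 + 4*x/5 - 76/35.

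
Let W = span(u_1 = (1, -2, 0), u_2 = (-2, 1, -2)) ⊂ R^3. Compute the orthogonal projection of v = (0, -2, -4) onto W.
proj_W(v) = (-32/29, -74/29, -92/29)

Set up U = [u_1 | ... | u_2] ∈ R^(3×2). The projector onto W = col(U) is P = U (U^T U)^(-1) U^T.
Compute U^T U =
  [5, -4]
  [-4, 9],
and U^T v = (4, 6).
Solve U^T U · c = U^T v for the coefficients: c = (60/29, 46/29). The projection is proj_W(v) = U c.
Check: (v - proj_W(v)) · u_1 = 0  (should be 0).
Check: (v - proj_W(v)) · u_2 = 0  (should be 0).
Result: proj_W(v) = (-32/29, -74/29, -92/29).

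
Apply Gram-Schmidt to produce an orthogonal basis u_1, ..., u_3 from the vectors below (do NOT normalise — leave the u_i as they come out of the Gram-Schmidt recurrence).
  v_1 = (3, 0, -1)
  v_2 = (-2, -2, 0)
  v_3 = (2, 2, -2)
Orthogonal basis:
  u_1 = (3, 0, -1)
  u_2 = (-1/5, -2, -3/5)
  u_3 = (-6/11, 6/11, -18/11)

Apply the Gram-Schmidt recurrence
  u_1 = v_1
  u_i = v_i − Σ_{j<i} ((v_i · u_j) / (u_j · u_j)) · u_j.

Step by step this gives:
  u_1 = (3, 0, -1)
  u_2 = (-1/5, -2, -3/5)
  u_3 = (-6/11, 6/11, -18/11)

Orthogonality check:
  u_2 · u_1 = 0 (should be 0)
  u_3 · u_1 = 0 (should be 0)
  u_3 · u_2 = 0 (should be 0)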